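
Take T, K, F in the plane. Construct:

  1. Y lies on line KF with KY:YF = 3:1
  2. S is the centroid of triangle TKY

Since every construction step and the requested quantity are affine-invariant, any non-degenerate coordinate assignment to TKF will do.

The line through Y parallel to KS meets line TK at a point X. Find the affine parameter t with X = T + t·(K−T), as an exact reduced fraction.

Set T = (0, 0), K = (1, 0), F = (0, 1); any affine frame gives the same invariant.
1. Y lies on line KF with KY:YF = 3:1 ⇒ Y = (1/4, 3/4)
2. S is the centroid of triangle TKY ⇒ S = (5/12, 1/4)
through Y parallel to KS: direction (-7/12, 1/4); meets TK at X = (2, 0)
X = T + t·(K−T) with t = 2

t = 2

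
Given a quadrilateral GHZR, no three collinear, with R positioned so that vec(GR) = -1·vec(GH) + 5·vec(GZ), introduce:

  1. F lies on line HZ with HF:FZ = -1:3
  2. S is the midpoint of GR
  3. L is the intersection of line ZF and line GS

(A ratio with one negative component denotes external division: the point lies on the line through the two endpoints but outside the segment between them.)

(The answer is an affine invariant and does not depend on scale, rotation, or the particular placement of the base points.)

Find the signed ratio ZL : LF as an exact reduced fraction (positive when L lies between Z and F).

ZL:LF = -1/7

Work in coordinates with G = (0, 0), H = (1, 0), Z = (0, 1), R = (-1, 5).
1. F lies on line HZ with HF:FZ = -1:3 ⇒ F = (3/2, -1/2)
2. S is the midpoint of GR ⇒ S = (-1/2, 5/2)
3. L is the intersection of line ZF and line GS ⇒ L = (-1/4, 5/4)
L = Z + t·(F−Z) with t = -1/6, so ZL:LF = t:(1−t) = -1/6:7/6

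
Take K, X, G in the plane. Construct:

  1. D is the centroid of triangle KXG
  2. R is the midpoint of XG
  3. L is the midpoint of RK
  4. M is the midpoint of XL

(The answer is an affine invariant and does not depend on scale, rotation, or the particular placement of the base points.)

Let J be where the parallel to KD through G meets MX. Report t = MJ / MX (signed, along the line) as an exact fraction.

Work in coordinates with K = (0, 0), X = (1, 0), G = (0, 1).
1. D is the centroid of triangle KXG ⇒ D = (1/3, 1/3)
2. R is the midpoint of XG ⇒ R = (1/2, 1/2)
3. L is the midpoint of RK ⇒ L = (1/4, 1/4)
4. M is the midpoint of XL ⇒ M = (5/8, 1/8)
through G parallel to KD: direction (1/3, 1/3); meets MX at J = (-1/2, 1/2)
J = M + t·(X−M) with t = -3

t = -3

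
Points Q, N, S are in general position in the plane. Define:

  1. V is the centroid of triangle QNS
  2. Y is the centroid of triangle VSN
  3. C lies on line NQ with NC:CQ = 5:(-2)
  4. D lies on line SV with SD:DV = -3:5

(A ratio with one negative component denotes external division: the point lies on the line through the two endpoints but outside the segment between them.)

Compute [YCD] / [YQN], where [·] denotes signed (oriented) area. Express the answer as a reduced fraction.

[YCD]:[YQN] = -29/6

Assign Q = (0, 0), N = (1, 0), S = (0, 1) — the answer is frame-independent, so this choice is without loss of generality.
1. V is the centroid of triangle QNS ⇒ V = (1/3, 1/3)
2. Y is the centroid of triangle VSN ⇒ Y = (4/9, 4/9)
3. C lies on line NQ with NC:CQ = 5:(-2) ⇒ C = (-2/3, 0)
4. D lies on line SV with SD:DV = -3:5 ⇒ D = (-1/2, 2)
2·[YCD] = -58/27, 2·[YQN] = 4/9
[YCD]:[YQN] = -58/27:4/9 = -29/6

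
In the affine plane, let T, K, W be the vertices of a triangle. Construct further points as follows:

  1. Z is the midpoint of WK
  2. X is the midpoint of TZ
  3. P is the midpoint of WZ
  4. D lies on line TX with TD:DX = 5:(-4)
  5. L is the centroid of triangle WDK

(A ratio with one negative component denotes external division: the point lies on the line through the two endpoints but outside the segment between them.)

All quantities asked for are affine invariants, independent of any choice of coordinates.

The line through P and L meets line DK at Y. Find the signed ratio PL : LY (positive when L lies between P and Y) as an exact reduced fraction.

Assign T = (0, 0), K = (1, 0), W = (0, 1) — the answer is frame-independent, so this choice is without loss of generality.
1. Z is the midpoint of WK ⇒ Z = (1/2, 1/2)
2. X is the midpoint of TZ ⇒ X = (1/4, 1/4)
3. P is the midpoint of WZ ⇒ P = (1/4, 3/4)
4. D lies on line TX with TD:DX = 5:(-4) ⇒ D = (5/4, 5/4)
5. L is the centroid of triangle WDK ⇒ L = (3/4, 3/4)
line PL meets DK at Y = (23/20, 3/4)
L = P + t·(Y−P) with t = 5/9, so PL:LY = 5/9:4/9

PL:LY = 5/4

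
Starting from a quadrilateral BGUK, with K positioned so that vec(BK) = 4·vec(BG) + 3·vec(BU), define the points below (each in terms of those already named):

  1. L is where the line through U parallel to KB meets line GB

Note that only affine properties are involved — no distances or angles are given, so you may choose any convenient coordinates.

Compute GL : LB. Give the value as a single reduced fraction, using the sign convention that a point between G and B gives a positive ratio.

Set B = (0, 0), G = (1, 0), U = (0, 1), K = (4, 3); any affine frame gives the same invariant.
1. L is where the line through U parallel to KB meets line GB ⇒ L = (-4/3, 0)
L = G + t·(B−G) with t = 7/3, so GL:LB = t:(1−t) = 7/3:-4/3

GL:LB = -7/4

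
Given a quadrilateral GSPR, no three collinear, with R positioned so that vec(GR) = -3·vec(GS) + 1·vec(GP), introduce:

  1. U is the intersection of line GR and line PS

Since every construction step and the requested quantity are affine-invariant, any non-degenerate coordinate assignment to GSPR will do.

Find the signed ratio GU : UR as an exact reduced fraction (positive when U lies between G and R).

GU:UR = -1/3

Choose coordinates G = (0, 0), S = (1, 0), P = (0, 1), R = (-3, 1).
1. U is the intersection of line GR and line PS ⇒ U = (3/2, -1/2)
U = G + t·(R−G) with t = -1/2, so GU:UR = t:(1−t) = -1/2:3/2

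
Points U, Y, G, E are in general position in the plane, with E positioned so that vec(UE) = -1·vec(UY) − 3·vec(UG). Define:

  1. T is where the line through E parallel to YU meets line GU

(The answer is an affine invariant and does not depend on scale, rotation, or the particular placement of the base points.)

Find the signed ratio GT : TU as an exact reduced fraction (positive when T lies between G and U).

Work in coordinates with U = (0, 0), Y = (1, 0), G = (0, 1), E = (-1, -3).
1. T is where the line through E parallel to YU meets line GU ⇒ T = (0, -3)
T = G + t·(U−G) with t = 4, so GT:TU = t:(1−t) = 4:-3

GT:TU = -4/3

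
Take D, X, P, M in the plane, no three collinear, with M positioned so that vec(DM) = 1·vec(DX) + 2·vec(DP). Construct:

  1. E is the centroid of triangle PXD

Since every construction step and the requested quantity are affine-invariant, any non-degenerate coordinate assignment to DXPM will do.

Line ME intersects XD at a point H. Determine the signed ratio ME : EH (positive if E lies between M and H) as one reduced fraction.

ME:EH = 5

Choose coordinates D = (0, 0), X = (1, 0), P = (0, 1), M = (1, 2).
1. E is the centroid of triangle PXD ⇒ E = (1/3, 1/3)
line ME meets XD at H = (1/5, 0)
E = M + t·(H−M) with t = 5/6, so ME:EH = 5/6:1/6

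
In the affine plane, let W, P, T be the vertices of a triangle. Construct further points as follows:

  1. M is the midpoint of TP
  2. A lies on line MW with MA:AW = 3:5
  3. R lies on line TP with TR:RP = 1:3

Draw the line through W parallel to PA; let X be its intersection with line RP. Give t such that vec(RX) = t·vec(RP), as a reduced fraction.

Assign W = (0, 0), P = (1, 0), T = (0, 1) — the answer is frame-independent, so this choice is without loss of generality.
1. M is the midpoint of TP ⇒ M = (1/2, 1/2)
2. A lies on line MW with MA:AW = 3:5 ⇒ A = (5/16, 5/16)
3. R lies on line TP with TR:RP = 1:3 ⇒ R = (1/4, 3/4)
through W parallel to PA: direction (-11/16, 5/16); meets RP at X = (11/6, -5/6)
X = R + t·(P−R) with t = 19/9

t = 19/9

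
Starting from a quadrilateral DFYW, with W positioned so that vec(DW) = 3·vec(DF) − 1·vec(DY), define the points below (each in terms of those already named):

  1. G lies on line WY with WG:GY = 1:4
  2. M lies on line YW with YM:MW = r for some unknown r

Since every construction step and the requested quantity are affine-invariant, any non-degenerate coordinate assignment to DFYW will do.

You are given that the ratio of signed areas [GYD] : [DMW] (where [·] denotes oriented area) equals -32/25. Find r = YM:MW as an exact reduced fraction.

Set D = (0, 0), F = (1, 0), Y = (0, 1), W = (3, -1); any affine frame gives the same invariant.
1. G lies on line WY with WG:GY = 1:4 ⇒ G = (12/5, -3/5)
2. With YM:MW = r, write λ = r/(r+1) so M = Y + λ·(W−Y); M is affine-linear in λ
Every point depending on M is an affine combination of M and λ-independent points, so each such coordinate is linear in λ; the λ² term in each signed area is a multiple of (W−Y)×(W−Y) = 0, so 2·[GYD] and 2·[DMW] are each linear in λ. Evaluating at λ=0 and λ=1:
  2·[GYD] = 12/5,   2·[DMW] = 3·λ − 3
So [GYD]:[DMW] = (12/5) / (3·λ − 3). Setting this equal to -32/25:
  12/5 = -32/25·(3·λ − 3)  ⇒  λ = 3/8
Then r = λ/(1−λ) = (3/8)/(5/8) = 3/5. Check: with r = 3/5, M = (9/8, 1/4) and [GYD]:[DMW] = -32/25 as required.

r = 3/5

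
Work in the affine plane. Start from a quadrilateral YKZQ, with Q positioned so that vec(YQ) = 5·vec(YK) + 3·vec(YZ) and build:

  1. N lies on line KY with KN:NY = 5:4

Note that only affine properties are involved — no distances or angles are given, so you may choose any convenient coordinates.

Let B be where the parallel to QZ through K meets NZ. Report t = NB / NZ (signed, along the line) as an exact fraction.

t = -10/53

Choose coordinates Y = (0, 0), K = (1, 0), Z = (0, 1), Q = (5, 3).
1. N lies on line KY with KN:NY = 5:4 ⇒ N = (4/9, 0)
through K parallel to QZ: direction (-5, -2); meets NZ at B = (28/53, -10/53)
B = N + t·(Z−N) with t = -10/53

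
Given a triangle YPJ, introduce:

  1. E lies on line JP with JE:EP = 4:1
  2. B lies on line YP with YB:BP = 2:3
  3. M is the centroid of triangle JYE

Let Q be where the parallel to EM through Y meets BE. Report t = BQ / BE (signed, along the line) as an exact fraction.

Work in coordinates with Y = (0, 0), P = (1, 0), J = (0, 1).
1. E lies on line JP with JE:EP = 4:1 ⇒ E = (4/5, 1/5)
2. B lies on line YP with YB:BP = 2:3 ⇒ B = (2/5, 0)
3. M is the centroid of triangle JYE ⇒ M = (4/15, 2/5)
through Y parallel to EM: direction (-8/15, 1/5); meets BE at Q = (8/35, -3/35)
Q = B + t·(E−B) with t = -3/7

t = -3/7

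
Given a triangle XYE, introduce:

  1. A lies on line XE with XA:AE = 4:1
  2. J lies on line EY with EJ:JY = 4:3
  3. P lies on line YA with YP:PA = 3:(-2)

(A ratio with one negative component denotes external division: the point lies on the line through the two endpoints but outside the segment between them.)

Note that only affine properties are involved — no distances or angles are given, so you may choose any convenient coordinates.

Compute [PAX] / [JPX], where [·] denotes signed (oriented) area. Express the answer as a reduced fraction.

[PAX]:[JPX] = -28/39

Work in coordinates with X = (0, 0), Y = (1, 0), E = (0, 1).
1. A lies on line XE with XA:AE = 4:1 ⇒ A = (0, 4/5)
2. J lies on line EY with EJ:JY = 4:3 ⇒ J = (4/7, 3/7)
3. P lies on line YA with YP:PA = 3:(-2) ⇒ P = (-2, 12/5)
2·[PAX] = -8/5, 2·[JPX] = 78/35
[PAX]:[JPX] = -8/5:78/35 = -28/39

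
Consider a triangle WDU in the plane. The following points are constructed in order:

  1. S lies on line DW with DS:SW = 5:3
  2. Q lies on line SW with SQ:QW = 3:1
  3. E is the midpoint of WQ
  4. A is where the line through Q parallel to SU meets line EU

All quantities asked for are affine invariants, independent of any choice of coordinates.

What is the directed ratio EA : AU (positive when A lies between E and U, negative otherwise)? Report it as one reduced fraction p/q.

EA:AU = 1/6

Assign W = (0, 0), D = (1, 0), U = (0, 1) — the answer is frame-independent, so this choice is without loss of generality.
1. S lies on line DW with DS:SW = 5:3 ⇒ S = (3/8, 0)
2. Q lies on line SW with SQ:QW = 3:1 ⇒ Q = (3/32, 0)
3. E is the midpoint of WQ ⇒ E = (3/64, 0)
4. A is where the line through Q parallel to SU meets line EU ⇒ A = (9/224, 1/7)
A = E + t·(U−E) with t = 1/7, so EA:AU = t:(1−t) = 1/7:6/7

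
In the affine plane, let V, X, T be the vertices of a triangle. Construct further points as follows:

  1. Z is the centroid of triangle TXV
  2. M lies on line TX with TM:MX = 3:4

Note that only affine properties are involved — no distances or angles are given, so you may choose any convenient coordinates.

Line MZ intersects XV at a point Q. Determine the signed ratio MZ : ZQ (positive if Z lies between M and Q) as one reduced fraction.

Assign V = (0, 0), X = (1, 0), T = (0, 1) — the answer is frame-independent, so this choice is without loss of generality.
1. Z is the centroid of triangle TXV ⇒ Z = (1/3, 1/3)
2. M lies on line TX with TM:MX = 3:4 ⇒ M = (3/7, 4/7)
line MZ meets XV at Q = (1/5, 0)
Z = M + t·(Q−M) with t = 5/12, so MZ:ZQ = 5/12:7/12

MZ:ZQ = 5/7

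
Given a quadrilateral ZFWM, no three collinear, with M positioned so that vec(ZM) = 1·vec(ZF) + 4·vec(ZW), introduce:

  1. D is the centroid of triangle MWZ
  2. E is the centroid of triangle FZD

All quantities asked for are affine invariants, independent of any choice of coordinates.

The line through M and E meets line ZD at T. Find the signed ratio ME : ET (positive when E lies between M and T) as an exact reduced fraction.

ME:ET = -2/5

Choose coordinates Z = (0, 0), F = (1, 0), W = (0, 1), M = (1, 4).
1. D is the centroid of triangle MWZ ⇒ D = (1/3, 5/3)
2. E is the centroid of triangle FZD ⇒ E = (4/9, 5/9)
line ME meets ZD at T = (11/6, 55/6)
E = M + t·(T−M) with t = -2/3, so ME:ET = -2/3:5/3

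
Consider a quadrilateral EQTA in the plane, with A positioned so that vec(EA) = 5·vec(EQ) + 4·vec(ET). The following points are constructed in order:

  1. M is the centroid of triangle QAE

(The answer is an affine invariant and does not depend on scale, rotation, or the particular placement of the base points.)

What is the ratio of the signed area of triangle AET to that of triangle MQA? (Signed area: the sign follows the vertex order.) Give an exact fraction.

Choose coordinates E = (0, 0), Q = (1, 0), T = (0, 1), A = (5, 4).
1. M is the centroid of triangle QAE ⇒ M = (2, 4/3)
2·[AET] = -5, 2·[MQA] = 4/3
[AET]:[MQA] = -5:4/3 = -15/4

[AET]:[MQA] = -15/4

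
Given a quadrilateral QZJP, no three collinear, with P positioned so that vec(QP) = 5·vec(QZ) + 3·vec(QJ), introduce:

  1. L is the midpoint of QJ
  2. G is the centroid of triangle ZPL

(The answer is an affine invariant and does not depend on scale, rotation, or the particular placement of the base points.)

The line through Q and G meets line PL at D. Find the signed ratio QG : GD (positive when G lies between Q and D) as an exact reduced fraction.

Assign Q = (0, 0), Z = (1, 0), J = (0, 1), P = (5, 3) — the answer is frame-independent, so this choice is without loss of generality.
1. L is the midpoint of QJ ⇒ L = (0, 1/2)
2. G is the centroid of triangle ZPL ⇒ G = (2, 7/6)
line QG meets PL at D = (6, 7/2)
G = Q + t·(D−Q) with t = 1/3, so QG:GD = 1/3:2/3

QG:GD = 1/2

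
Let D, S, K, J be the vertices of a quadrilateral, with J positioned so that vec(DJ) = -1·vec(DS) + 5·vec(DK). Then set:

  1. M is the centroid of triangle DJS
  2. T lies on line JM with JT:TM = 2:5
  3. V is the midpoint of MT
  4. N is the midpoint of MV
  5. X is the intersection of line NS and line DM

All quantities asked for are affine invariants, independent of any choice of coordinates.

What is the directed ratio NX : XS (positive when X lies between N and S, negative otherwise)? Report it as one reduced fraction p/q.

NX:XS = 5/28

Work in coordinates with D = (0, 0), S = (1, 0), K = (0, 1), J = (-1, 5).
1. M is the centroid of triangle DJS ⇒ M = (0, 5/3)
2. T lies on line JM with JT:TM = 2:5 ⇒ T = (-5/7, 85/21)
3. V is the midpoint of MT ⇒ V = (-5/14, 20/7)
4. N is the midpoint of MV ⇒ N = (-5/28, 95/42)
5. X is the intersection of line NS and line DM ⇒ X = (0, 190/99)
X = N + t·(S−N) with t = 5/33, so NX:XS = t:(1−t) = 5/33:28/33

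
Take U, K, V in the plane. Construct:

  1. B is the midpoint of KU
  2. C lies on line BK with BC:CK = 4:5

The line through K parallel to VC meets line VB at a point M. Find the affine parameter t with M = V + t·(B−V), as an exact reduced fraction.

Assign U = (0, 0), K = (1, 0), V = (0, 1) — the answer is frame-independent, so this choice is without loss of generality.
1. B is the midpoint of KU ⇒ B = (1/2, 0)
2. C lies on line BK with BC:CK = 4:5 ⇒ C = (13/18, 0)
through K parallel to VC: direction (13/18, -1); meets VB at M = (-5/8, 9/4)
M = V + t·(B−V) with t = -5/4

t = -5/4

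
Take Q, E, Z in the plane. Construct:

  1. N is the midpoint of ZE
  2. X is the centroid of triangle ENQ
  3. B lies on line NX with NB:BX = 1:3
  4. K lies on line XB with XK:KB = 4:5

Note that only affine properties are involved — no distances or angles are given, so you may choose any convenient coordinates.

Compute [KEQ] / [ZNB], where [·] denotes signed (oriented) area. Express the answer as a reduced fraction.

Choose coordinates Q = (0, 0), E = (1, 0), Z = (0, 1).
1. N is the midpoint of ZE ⇒ N = (1/2, 1/2)
2. X is the centroid of triangle ENQ ⇒ X = (1/2, 1/6)
3. B lies on line NX with NB:BX = 1:3 ⇒ B = (1/2, 5/12)
4. K lies on line XB with XK:KB = 4:5 ⇒ K = (1/2, 5/18)
2·[KEQ] = -5/18, 2·[ZNB] = -1/24
[KEQ]:[ZNB] = -5/18:-1/24 = 20/3

[KEQ]:[ZNB] = 20/3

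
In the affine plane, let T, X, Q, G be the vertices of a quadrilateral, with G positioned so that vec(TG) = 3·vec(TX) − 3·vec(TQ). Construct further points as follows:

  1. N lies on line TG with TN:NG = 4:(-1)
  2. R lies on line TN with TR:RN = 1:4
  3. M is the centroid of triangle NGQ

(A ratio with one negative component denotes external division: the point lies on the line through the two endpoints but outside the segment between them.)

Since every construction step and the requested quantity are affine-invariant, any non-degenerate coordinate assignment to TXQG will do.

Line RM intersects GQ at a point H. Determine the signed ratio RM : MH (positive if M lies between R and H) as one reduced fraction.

RM:MH = -38/5

Work in coordinates with T = (0, 0), X = (1, 0), Q = (0, 1), G = (3, -3).
1. N lies on line TG with TN:NG = 4:(-1) ⇒ N = (4, -4)
2. R lies on line TN with TR:RN = 1:4 ⇒ R = (4/5, -4/5)
3. M is the centroid of triangle NGQ ⇒ M = (7/3, -2)
line RM meets GQ at H = (81/38, -35/19)
M = R + t·(H−R) with t = 38/33, so RM:MH = 38/33:-5/33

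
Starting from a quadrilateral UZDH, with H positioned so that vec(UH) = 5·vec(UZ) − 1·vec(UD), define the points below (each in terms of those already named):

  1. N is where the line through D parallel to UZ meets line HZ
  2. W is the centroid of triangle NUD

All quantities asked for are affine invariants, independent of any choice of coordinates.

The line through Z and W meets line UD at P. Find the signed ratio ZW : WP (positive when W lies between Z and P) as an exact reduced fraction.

Assign U = (0, 0), Z = (1, 0), D = (0, 1), H = (5, -1) — the answer is frame-independent, so this choice is without loss of generality.
1. N is where the line through D parallel to UZ meets line HZ ⇒ N = (-3, 1)
2. W is the centroid of triangle NUD ⇒ W = (-1, 2/3)
line ZW meets UD at P = (0, 1/3)
W = Z + t·(P−Z) with t = 2, so ZW:WP = 2:-1

ZW:WP = -2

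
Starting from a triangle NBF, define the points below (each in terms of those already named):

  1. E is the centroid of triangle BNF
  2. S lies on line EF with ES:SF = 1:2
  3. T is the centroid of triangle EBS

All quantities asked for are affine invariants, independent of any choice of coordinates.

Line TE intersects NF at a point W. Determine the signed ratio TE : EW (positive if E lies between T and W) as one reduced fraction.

Choose coordinates N = (0, 0), B = (1, 0), F = (0, 1).
1. E is the centroid of triangle BNF ⇒ E = (1/3, 1/3)
2. S lies on line EF with ES:SF = 1:2 ⇒ S = (2/9, 5/9)
3. T is the centroid of triangle EBS ⇒ T = (14/27, 8/27)
line TE meets NF at W = (0, 2/5)
E = T + t·(W−T) with t = 5/14, so TE:EW = 5/14:9/14

TE:EW = 5/9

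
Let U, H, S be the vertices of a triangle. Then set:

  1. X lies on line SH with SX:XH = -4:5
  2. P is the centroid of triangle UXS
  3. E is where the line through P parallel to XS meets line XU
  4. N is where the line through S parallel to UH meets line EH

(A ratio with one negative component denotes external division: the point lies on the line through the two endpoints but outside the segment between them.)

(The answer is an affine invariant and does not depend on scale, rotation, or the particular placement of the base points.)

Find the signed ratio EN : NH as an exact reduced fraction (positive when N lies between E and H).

EN:NH = 7/3

Set U = (0, 0), H = (1, 0), S = (0, 1); any affine frame gives the same invariant.
1. X lies on line SH with SX:XH = -4:5 ⇒ X = (-4, 5)
2. P is the centroid of triangle UXS ⇒ P = (-4/3, 2)
3. E is where the line through P parallel to XS meets line XU ⇒ E = (-8/3, 10/3)
4. N is where the line through S parallel to UH meets line EH ⇒ N = (-1/10, 1)
N = E + t·(H−E) with t = 7/10, so EN:NH = t:(1−t) = 7/10:3/10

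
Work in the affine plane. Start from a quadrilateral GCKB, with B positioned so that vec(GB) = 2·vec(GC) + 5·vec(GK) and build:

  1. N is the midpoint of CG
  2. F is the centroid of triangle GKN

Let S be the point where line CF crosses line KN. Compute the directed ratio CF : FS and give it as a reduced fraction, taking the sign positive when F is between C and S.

CF:FS = -4

Set G = (0, 0), C = (1, 0), K = (0, 1), B = (2, 5); any affine frame gives the same invariant.
1. N is the midpoint of CG ⇒ N = (1/2, 0)
2. F is the centroid of triangle GKN ⇒ F = (1/6, 1/3)
line CF meets KN at S = (3/8, 1/4)
F = C + t·(S−C) with t = 4/3, so CF:FS = 4/3:-1/3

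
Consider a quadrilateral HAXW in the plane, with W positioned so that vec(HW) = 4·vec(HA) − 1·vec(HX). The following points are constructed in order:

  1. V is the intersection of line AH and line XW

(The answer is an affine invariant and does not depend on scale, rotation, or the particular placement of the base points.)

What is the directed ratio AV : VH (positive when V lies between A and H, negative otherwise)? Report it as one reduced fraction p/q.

Set H = (0, 0), A = (1, 0), X = (0, 1), W = (4, -1); any affine frame gives the same invariant.
1. V is the intersection of line AH and line XW ⇒ V = (2, 0)
V = A + t·(H−A) with t = -1, so AV:VH = t:(1−t) = -1:2

AV:VH = -1/2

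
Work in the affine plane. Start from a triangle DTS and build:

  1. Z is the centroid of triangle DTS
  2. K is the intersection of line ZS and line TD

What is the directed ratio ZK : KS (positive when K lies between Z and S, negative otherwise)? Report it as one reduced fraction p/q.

ZK:KS = -1/3

Work in coordinates with D = (0, 0), T = (1, 0), S = (0, 1).
1. Z is the centroid of triangle DTS ⇒ Z = (1/3, 1/3)
2. K is the intersection of line ZS and line TD ⇒ K = (1/2, 0)
K = Z + t·(S−Z) with t = -1/2, so ZK:KS = t:(1−t) = -1/2:3/2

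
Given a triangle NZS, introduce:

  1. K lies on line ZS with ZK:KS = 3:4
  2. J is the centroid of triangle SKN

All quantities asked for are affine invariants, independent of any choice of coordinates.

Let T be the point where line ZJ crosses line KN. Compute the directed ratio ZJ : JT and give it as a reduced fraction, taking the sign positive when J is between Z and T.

ZJ:JT = -13/4

Work in coordinates with N = (0, 0), Z = (1, 0), S = (0, 1).
1. K lies on line ZS with ZK:KS = 3:4 ⇒ K = (4/7, 3/7)
2. J is the centroid of triangle SKN ⇒ J = (4/21, 10/21)
line ZJ meets KN at T = (40/91, 30/91)
J = Z + t·(T−Z) with t = 13/9, so ZJ:JT = 13/9:-4/9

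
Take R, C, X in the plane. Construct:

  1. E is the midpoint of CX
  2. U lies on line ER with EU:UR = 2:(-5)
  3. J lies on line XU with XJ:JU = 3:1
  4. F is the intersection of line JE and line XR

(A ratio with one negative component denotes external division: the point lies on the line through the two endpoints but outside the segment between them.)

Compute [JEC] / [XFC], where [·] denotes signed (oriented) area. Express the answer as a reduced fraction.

[JEC]:[XFC] = 1/8

Work in coordinates with R = (0, 0), C = (1, 0), X = (0, 1).
1. E is the midpoint of CX ⇒ E = (1/2, 1/2)
2. U lies on line ER with EU:UR = 2:(-5) ⇒ U = (5/6, 5/6)
3. J lies on line XU with XJ:JU = 3:1 ⇒ J = (5/8, 7/8)
4. F is the intersection of line JE and line XR ⇒ F = (0, -1)
2·[JEC] = 1/4, 2·[XFC] = 2
[JEC]:[XFC] = 1/4:2 = 1/8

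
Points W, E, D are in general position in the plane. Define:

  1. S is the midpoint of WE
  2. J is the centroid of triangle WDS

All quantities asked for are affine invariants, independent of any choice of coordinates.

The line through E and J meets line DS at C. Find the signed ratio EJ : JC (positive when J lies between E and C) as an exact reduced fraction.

Choose coordinates W = (0, 0), E = (1, 0), D = (0, 1).
1. S is the midpoint of WE ⇒ S = (1/2, 0)
2. J is the centroid of triangle WDS ⇒ J = (1/6, 1/3)
line EJ meets DS at C = (3/8, 1/4)
J = E + t·(C−E) with t = 4/3, so EJ:JC = 4/3:-1/3

EJ:JC = -4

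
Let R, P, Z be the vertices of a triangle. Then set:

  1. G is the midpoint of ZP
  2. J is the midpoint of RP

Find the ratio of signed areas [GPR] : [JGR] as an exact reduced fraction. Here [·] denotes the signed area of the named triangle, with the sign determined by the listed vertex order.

[GPR]:[JGR] = -2

Work in coordinates with R = (0, 0), P = (1, 0), Z = (0, 1).
1. G is the midpoint of ZP ⇒ G = (1/2, 1/2)
2. J is the midpoint of RP ⇒ J = (1/2, 0)
2·[GPR] = -1/2, 2·[JGR] = 1/4
[GPR]:[JGR] = -1/2:1/4 = -2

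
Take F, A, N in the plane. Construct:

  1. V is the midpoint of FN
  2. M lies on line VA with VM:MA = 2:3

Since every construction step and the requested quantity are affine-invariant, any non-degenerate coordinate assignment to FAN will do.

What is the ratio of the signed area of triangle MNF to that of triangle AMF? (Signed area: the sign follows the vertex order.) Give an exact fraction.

[MNF]:[AMF] = 4/3

Assign F = (0, 0), A = (1, 0), N = (0, 1) — the answer is frame-independent, so this choice is without loss of generality.
1. V is the midpoint of FN ⇒ V = (0, 1/2)
2. M lies on line VA with VM:MA = 2:3 ⇒ M = (2/5, 3/10)
2·[MNF] = 2/5, 2·[AMF] = 3/10
[MNF]:[AMF] = 2/5:3/10 = 4/3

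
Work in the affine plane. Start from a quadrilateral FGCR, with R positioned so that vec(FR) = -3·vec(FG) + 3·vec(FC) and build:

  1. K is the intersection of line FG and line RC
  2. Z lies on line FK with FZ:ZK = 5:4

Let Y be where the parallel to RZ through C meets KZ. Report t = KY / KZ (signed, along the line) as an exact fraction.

Choose coordinates F = (0, 0), G = (1, 0), C = (0, 1), R = (-3, 3).
1. K is the intersection of line FG and line RC ⇒ K = (3/2, 0)
2. Z lies on line FK with FZ:ZK = 5:4 ⇒ Z = (5/6, 0)
through C parallel to RZ: direction (23/6, -3); meets KZ at Y = (23/18, 0)
Y = K + t·(Z−K) with t = 1/3

t = 1/3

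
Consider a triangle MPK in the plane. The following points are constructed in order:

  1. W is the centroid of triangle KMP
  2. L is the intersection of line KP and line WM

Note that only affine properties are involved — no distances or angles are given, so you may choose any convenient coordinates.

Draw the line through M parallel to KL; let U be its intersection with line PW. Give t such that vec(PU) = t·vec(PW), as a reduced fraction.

Set M = (0, 0), P = (1, 0), K = (0, 1); any affine frame gives the same invariant.
1. W is the centroid of triangle KMP ⇒ W = (1/3, 1/3)
2. L is the intersection of line KP and line WM ⇒ L = (1/2, 1/2)
through M parallel to KL: direction (1/2, -1/2); meets PW at U = (-1, 1)
U = P + t·(W−P) with t = 3

t = 3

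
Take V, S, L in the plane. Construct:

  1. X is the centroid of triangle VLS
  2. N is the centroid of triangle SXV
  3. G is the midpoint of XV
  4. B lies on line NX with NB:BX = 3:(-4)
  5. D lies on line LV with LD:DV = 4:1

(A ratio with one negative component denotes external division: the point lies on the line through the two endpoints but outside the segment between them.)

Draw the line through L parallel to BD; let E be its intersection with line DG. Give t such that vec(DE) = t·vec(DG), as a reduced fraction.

t = 56/9

Choose coordinates V = (0, 0), S = (1, 0), L = (0, 1).
1. X is the centroid of triangle VLS ⇒ X = (1/3, 1/3)
2. N is the centroid of triangle SXV ⇒ N = (4/9, 1/9)
3. G is the midpoint of XV ⇒ G = (1/6, 1/6)
4. B lies on line NX with NB:BX = 3:(-4) ⇒ B = (7/9, -5/9)
5. D lies on line LV with LD:DV = 4:1 ⇒ D = (0, 1/5)
through L parallel to BD: direction (-7/9, 34/45); meets DG at E = (28/27, -1/135)
E = D + t·(G−D) with t = 56/9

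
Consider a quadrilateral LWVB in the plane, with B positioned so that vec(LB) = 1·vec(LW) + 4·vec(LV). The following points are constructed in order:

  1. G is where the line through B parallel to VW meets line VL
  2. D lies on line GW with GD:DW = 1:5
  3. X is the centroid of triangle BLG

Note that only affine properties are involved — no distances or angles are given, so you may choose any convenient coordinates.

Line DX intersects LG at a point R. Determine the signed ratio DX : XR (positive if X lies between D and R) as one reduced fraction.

DX:XR = -1/2

Work in coordinates with L = (0, 0), W = (1, 0), V = (0, 1), B = (1, 4).
1. G is where the line through B parallel to VW meets line VL ⇒ G = (0, 5)
2. D lies on line GW with GD:DW = 1:5 ⇒ D = (1/6, 25/6)
3. X is the centroid of triangle BLG ⇒ X = (1/3, 3)
line DX meets LG at R = (0, 16/3)
X = D + t·(R−D) with t = -1, so DX:XR = -1:2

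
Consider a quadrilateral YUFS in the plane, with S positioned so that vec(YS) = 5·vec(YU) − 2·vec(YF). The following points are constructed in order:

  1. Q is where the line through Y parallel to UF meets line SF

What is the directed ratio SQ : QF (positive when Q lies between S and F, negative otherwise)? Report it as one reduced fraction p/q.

Set Y = (0, 0), U = (1, 0), F = (0, 1), S = (5, -2); any affine frame gives the same invariant.
1. Q is where the line through Y parallel to UF meets line SF ⇒ Q = (-5/2, 5/2)
Q = S + t·(F−S) with t = 3/2, so SQ:QF = t:(1−t) = 3/2:-1/2

SQ:QF = -3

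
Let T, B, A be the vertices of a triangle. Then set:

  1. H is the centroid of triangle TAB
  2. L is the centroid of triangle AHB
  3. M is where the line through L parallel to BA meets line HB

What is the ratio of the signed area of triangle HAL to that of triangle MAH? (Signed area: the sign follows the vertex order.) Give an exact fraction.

Work in coordinates with T = (0, 0), B = (1, 0), A = (0, 1).
1. H is the centroid of triangle TAB ⇒ H = (1/3, 1/3)
2. L is the centroid of triangle AHB ⇒ L = (4/9, 4/9)
3. M is where the line through L parallel to BA meets line HB ⇒ M = (7/9, 1/9)
2·[HAL] = -1/9, 2·[MAH] = 2/9
[HAL]:[MAH] = -1/9:2/9 = -1/2

[HAL]:[MAH] = -1/2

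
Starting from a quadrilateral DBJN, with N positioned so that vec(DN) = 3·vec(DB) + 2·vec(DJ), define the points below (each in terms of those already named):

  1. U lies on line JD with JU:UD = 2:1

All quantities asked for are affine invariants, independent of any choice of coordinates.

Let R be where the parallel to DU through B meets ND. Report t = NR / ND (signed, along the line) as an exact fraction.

Assign D = (0, 0), B = (1, 0), J = (0, 1), N = (3, 2) — the answer is frame-independent, so this choice is without loss of generality.
1. U lies on line JD with JU:UD = 2:1 ⇒ U = (0, 1/3)
through B parallel to DU: direction (0, 1/3); meets ND at R = (1, 2/3)
R = N + t·(D−N) with t = 2/3

t = 2/3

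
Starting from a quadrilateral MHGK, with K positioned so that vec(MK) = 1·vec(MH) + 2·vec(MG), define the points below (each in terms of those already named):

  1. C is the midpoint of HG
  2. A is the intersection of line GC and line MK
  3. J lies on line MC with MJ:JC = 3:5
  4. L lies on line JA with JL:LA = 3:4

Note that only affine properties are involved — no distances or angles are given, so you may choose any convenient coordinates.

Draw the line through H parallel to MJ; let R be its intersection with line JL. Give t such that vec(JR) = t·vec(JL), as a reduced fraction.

t = -7

Assign M = (0, 0), H = (1, 0), G = (0, 1), K = (1, 2) — the answer is frame-independent, so this choice is without loss of generality.
1. C is the midpoint of HG ⇒ C = (1/2, 1/2)
2. A is the intersection of line GC and line MK ⇒ A = (1/3, 2/3)
3. J lies on line MC with MJ:JC = 3:5 ⇒ J = (3/16, 3/16)
4. L lies on line JA with JL:LA = 3:4 ⇒ L = (1/4, 11/28)
through H parallel to MJ: direction (3/16, 3/16); meets JL at R = (-1/4, -5/4)
R = J + t·(L−J) with t = -7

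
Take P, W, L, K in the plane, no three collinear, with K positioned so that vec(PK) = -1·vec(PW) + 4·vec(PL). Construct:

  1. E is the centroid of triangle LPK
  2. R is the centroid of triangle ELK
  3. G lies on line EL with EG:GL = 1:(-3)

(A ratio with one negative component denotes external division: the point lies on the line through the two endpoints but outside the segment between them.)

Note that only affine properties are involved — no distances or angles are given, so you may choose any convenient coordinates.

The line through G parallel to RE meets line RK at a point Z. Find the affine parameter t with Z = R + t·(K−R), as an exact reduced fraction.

t = 1/2

Set P = (0, 0), W = (1, 0), L = (0, 1), K = (-1, 4); any affine frame gives the same invariant.
1. E is the centroid of triangle LPK ⇒ E = (-1/3, 5/3)
2. R is the centroid of triangle ELK ⇒ R = (-4/9, 20/9)
3. G lies on line EL with EG:GL = 1:(-3) ⇒ G = (-1/2, 2)
through G parallel to RE: direction (1/9, -5/9); meets RK at Z = (-13/18, 28/9)
Z = R + t·(K−R) with t = 1/2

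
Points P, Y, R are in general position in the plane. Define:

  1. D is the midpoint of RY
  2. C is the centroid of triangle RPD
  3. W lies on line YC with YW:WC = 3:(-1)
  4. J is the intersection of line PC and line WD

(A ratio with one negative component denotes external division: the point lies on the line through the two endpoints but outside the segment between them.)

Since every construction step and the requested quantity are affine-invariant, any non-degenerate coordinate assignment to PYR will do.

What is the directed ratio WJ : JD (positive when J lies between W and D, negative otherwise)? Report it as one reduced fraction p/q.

WJ:JD = 3/2

Set P = (0, 0), Y = (1, 0), R = (0, 1); any affine frame gives the same invariant.
1. D is the midpoint of RY ⇒ D = (1/2, 1/2)
2. C is the centroid of triangle RPD ⇒ C = (1/6, 1/2)
3. W lies on line YC with YW:WC = 3:(-1) ⇒ W = (-1/4, 3/4)
4. J is the intersection of line PC and line WD ⇒ J = (1/5, 3/5)
J = W + t·(D−W) with t = 3/5, so WJ:JD = t:(1−t) = 3/5:2/5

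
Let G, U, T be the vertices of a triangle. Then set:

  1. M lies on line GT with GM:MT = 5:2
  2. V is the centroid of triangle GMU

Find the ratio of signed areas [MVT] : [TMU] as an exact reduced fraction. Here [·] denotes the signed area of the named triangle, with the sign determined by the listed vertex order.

[MVT]:[TMU] = 1/3

Set G = (0, 0), U = (1, 0), T = (0, 1); any affine frame gives the same invariant.
1. M lies on line GT with GM:MT = 5:2 ⇒ M = (0, 5/7)
2. V is the centroid of triangle GMU ⇒ V = (1/3, 5/21)
2·[MVT] = 2/21, 2·[TMU] = 2/7
[MVT]:[TMU] = 2/21:2/7 = 1/3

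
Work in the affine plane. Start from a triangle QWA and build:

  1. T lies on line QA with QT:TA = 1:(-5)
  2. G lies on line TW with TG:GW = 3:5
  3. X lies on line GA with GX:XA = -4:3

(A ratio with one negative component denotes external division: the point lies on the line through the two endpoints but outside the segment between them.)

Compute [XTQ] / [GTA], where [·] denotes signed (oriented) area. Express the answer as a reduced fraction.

[XTQ]:[GTA] = -3/5

Work in coordinates with Q = (0, 0), W = (1, 0), A = (0, 1).
1. T lies on line QA with QT:TA = 1:(-5) ⇒ T = (0, -1/4)
2. G lies on line TW with TG:GW = 3:5 ⇒ G = (3/8, -5/32)
3. X lies on line GA with GX:XA = -4:3 ⇒ X = (-9/8, 143/32)
2·[XTQ] = 9/32, 2·[GTA] = -15/32
[XTQ]:[GTA] = 9/32:-15/32 = -3/5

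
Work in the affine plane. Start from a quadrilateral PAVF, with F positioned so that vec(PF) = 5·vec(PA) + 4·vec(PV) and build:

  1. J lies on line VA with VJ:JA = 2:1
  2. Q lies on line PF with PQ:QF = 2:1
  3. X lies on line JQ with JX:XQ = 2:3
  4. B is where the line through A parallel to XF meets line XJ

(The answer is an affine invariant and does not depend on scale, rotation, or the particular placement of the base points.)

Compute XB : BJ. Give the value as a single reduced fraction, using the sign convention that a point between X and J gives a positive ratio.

Assign P = (0, 0), A = (1, 0), V = (0, 1), F = (5, 4) — the answer is frame-independent, so this choice is without loss of generality.
1. J lies on line VA with VJ:JA = 2:1 ⇒ J = (2/3, 1/3)
2. Q lies on line PF with PQ:QF = 2:1 ⇒ Q = (10/3, 8/3)
3. X lies on line JQ with JX:XQ = 2:3 ⇒ X = (26/15, 19/15)
4. B is where the line through A parallel to XF meets line XJ ⇒ B = (-46/3, -41/3)
B = X + t·(J−X) with t = 16, so XB:BJ = t:(1−t) = 16:-15

XB:BJ = -16/15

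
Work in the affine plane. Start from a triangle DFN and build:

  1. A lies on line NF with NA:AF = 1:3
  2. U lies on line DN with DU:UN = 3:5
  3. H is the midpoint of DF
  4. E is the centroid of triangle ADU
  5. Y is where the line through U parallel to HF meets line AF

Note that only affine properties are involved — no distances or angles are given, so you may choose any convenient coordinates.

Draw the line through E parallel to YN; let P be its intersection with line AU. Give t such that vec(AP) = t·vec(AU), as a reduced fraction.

Set D = (0, 0), F = (1, 0), N = (0, 1); any affine frame gives the same invariant.
1. A lies on line NF with NA:AF = 1:3 ⇒ A = (1/4, 3/4)
2. U lies on line DN with DU:UN = 3:5 ⇒ U = (0, 3/8)
3. H is the midpoint of DF ⇒ H = (1/2, 0)
4. E is the centroid of triangle ADU ⇒ E = (1/12, 3/8)
5. Y is where the line through U parallel to HF meets line AF ⇒ Y = (5/8, 3/8)
through E parallel to YN: direction (-5/8, 5/8); meets AU at P = (1/30, 17/40)
P = A + t·(U−A) with t = 13/15

t = 13/15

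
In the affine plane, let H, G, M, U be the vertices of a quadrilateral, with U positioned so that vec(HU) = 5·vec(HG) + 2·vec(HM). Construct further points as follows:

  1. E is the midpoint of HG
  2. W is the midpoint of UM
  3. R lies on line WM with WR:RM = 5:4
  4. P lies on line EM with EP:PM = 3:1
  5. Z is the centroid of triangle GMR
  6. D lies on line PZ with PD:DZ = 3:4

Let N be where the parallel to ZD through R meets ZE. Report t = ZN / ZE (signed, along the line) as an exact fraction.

t = -61/93

Set H = (0, 0), G = (1, 0), M = (0, 1), U = (5, 2); any affine frame gives the same invariant.
1. E is the midpoint of HG ⇒ E = (1/2, 0)
2. W is the midpoint of UM ⇒ W = (5/2, 3/2)
3. R lies on line WM with WR:RM = 5:4 ⇒ R = (10/9, 11/9)
4. P lies on line EM with EP:PM = 3:1 ⇒ P = (1/8, 3/4)
5. Z is the centroid of triangle GMR ⇒ Z = (19/27, 20/27)
6. D lies on line PZ with PD:DZ = 3:4 ⇒ D = (47/126, 47/63)
through R parallel to ZD: direction (-125/378, 1/189); meets ZE at N = (4205/5022, 3080/2511)
N = Z + t·(E−Z) with t = -61/93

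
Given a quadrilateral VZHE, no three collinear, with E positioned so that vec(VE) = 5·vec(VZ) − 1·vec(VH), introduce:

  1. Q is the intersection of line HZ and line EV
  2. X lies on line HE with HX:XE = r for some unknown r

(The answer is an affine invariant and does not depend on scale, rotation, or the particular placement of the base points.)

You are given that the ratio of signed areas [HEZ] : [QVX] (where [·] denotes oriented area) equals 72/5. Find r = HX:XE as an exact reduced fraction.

r = 5

Work in coordinates with V = (0, 0), Z = (1, 0), H = (0, 1), E = (5, -1).
1. Q is the intersection of line HZ and line EV ⇒ Q = (5/4, -1/4)
2. With HX:XE = r, write λ = r/(r+1) so X = H + λ·(E−H); X is affine-linear in λ
Every point depending on X is an affine combination of X and λ-independent points, so each such coordinate is linear in λ; the λ² term in each signed area is a multiple of (E−H)×(E−H) = 0, so 2·[HEZ] and 2·[QVX] are each linear in λ. Evaluating at λ=0 and λ=1:
  2·[HEZ] = -3,   2·[QVX] = 5/4·λ − 5/4
So [HEZ]:[QVX] = (-3) / (5/4·λ − 5/4). Setting this equal to 72/5:
  -3 = 72/5·(5/4·λ − 5/4)  ⇒  λ = 5/6
Then r = λ/(1−λ) = (5/6)/(1/6) = 5. Check: with r = 5, X = (25/6, -2/3) and [HEZ]:[QVX] = 72/5 as required.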